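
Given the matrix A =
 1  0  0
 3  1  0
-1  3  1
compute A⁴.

A = I + N where N = [[0, 0, 0], [3, 0, 0], [-1, 3, 0]] is strictly lower-triangular, so N³ = 0.
(I + N)⁴ = I + 4·N + 6·N² = [[1, 0, 0], [12, 1, 0], [50, 12, 1]].

[[1, 0, 0], [12, 1, 0], [50, 12, 1]]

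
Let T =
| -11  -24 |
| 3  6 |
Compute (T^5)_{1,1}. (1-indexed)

-1931

tr T = -5 and det T = 6, so the characteristic polynomial is λ² − (-5)λ + (6) with roots -3 and -2.
Eigenvectors give P = [[3, -8], [-1, 3]] with P⁻¹ = [[3, 8], [1, 3]], and T = P·diag(-3, -2)·P⁻¹.
Then T^5 = P·diag(-243, -32)·P⁻¹ = [[-729, 256], [243, -96]] · [[3, 8], [1, 3]] = [[-1931, -5064], [633, 1656]].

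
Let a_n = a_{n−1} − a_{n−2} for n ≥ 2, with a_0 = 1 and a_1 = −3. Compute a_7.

With companion matrix T = [[1, −1], [1, 0]], [a_n, a_{n−1}]ᵀ = T·[a_{n−1}, a_{n−2}]ᵀ, so [a_7, a_6]ᵀ = T^6·[a_1, a_0]ᵀ.
T^6 = [[1, 0], [0, 1]], giving [a_7, a_6]ᵀ = [[−3], [1]].

−3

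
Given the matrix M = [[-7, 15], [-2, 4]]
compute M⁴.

tr M = -3 and det M = 2, so the characteristic polynomial is λ² − (-3)λ + (2) with roots -2 and -1.
Eigenvectors give P = [[3, -5], [1, -2]] with P⁻¹ = [[2, -5], [1, -3]], and M = P·diag(-2, -1)·P⁻¹.
Then M⁴ = P·diag(16, 1)·P⁻¹ = [[48, -5], [16, -2]] · [[2, -5], [1, -3]] = [[91, -225], [30, -74]].

[[91, -225], [30, -74]]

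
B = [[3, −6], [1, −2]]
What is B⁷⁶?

B² = B (a projection; rank 1, trace 1), so B⁷⁶ = B.

[[3, −6], [1, −2]]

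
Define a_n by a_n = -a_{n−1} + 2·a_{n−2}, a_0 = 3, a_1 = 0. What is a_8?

With companion matrix M = [[-1, 2], [1, 0]], [a_n, a_{n−1}]ᵀ = M·[a_{n−1}, a_{n−2}]ᵀ, so [a_8, a_7]ᵀ = M⁷·[a_1, a_0]ᵀ.
M⁷ = [[-85, 86], [43, -42]], giving [a_8, a_7]ᵀ = [[258], [-126]].

258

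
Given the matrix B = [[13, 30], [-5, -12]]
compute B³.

[[97, 210], [-35, -78]]

tr B = 1 and det B = -6, so the characteristic polynomial is λ² − (1)λ + (-6) with roots 3 and -2.
Eigenvectors give P = [[-3, -2], [1, 1]] with P⁻¹ = [[-1, -2], [1, 3]], and B = P·diag(3, -2)·P⁻¹.
Then B³ = P·diag(27, -8)·P⁻¹ = [[-81, 16], [27, -8]] · [[-1, -2], [1, 3]] = [[97, 210], [-35, -78]].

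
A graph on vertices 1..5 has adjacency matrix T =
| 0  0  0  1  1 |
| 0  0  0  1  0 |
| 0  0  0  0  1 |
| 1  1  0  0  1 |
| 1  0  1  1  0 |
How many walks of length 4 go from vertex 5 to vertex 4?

7

The number of length-4 walks from vertex 5 to vertex 4 is entry (5,4) of T⁴, where T is the adjacency matrix.
T² = [[2, 1, 1, 1, 1], [1, 1, 0, 0, 1], [1, 0, 1, 1, 0], [1, 0, 1, 3, 1], [1, 1, 0, 1, 3]]
T³ = [[2, 1, 1, 4, 4], [1, 0, 1, 3, 1], [1, 1, 0, 1, 3], [4, 3, 1, 2, 5], [4, 1, 3, 5, 2]]
T⁴ = [[8, 4, 4, 7, 7], [4, 3, 1, 2, 5], [4, 1, 3, 5, 2], [7, 2, 5, 12, 7], [7, 5, 2, 7, 12]]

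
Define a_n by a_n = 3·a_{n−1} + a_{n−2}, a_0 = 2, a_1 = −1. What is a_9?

With companion matrix B = [[3, 1], [1, 0]], [a_n, a_{n−1}]ᵀ = B·[a_{n−1}, a_{n−2}]ᵀ, so [a_9, a_8]ᵀ = B^8·[a_1, a_0]ᵀ.
B^8 = [[12970, 3927], [3927, 1189]], giving [a_9, a_8]ᵀ = [[−5116], [−1549]].

−5116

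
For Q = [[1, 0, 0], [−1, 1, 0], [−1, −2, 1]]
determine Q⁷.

Q = I + N where N = [[0, 0, 0], [−1, 0, 0], [−1, −2, 0]] is strictly lower-triangular, so N³ = 0.
(I + N)⁷ = I + 7·N + 21·N² = [[1, 0, 0], [−7, 1, 0], [35, −14, 1]].

[[1, 0, 0], [−7, 1, 0], [35, −14, 1]]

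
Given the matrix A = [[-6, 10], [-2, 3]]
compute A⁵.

tr A = -3 and det A = 2, so the characteristic polynomial is λ² − (-3)λ + (2) with roots -2 and -1.
Eigenvectors give P = [[5, 2], [2, 1]] with P⁻¹ = [[1, -2], [-2, 5]], and A = P·diag(-2, -1)·P⁻¹.
Then A⁵ = P·diag(-32, -1)·P⁻¹ = [[-160, -2], [-64, -1]] · [[1, -2], [-2, 5]] = [[-156, 310], [-62, 123]].

[[-156, 310], [-62, 123]]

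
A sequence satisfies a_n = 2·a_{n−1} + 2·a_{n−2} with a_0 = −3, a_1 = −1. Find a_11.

With companion matrix Q = [[2, 2], [1, 0]], [a_n, a_{n−1}]ᵀ = Q·[a_{n−1}, a_{n−2}]ᵀ, so [a_11, a_10]ᵀ = Q¹⁰·[a_1, a_0]ᵀ.
Q¹⁰ = [[18272, 13376], [6688, 4896]], giving [a_11, a_10]ᵀ = [[−58400], [−21376]].

−58400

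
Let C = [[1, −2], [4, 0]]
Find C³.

C² = [[−7, −2], [4, −8]]
C³ = [[−15, 14], [−28, −8]]

[[−15, 14], [−28, −8]]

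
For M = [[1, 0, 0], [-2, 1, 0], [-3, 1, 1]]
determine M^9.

M = I + N where N = [[0, 0, 0], [-2, 0, 0], [-3, 1, 0]] is strictly lower-triangular, so N^3 = 0.
(I + N)^9 = I + 9·N + 36·N^2 = [[1, 0, 0], [-18, 1, 0], [-99, 9, 1]].

[[1, 0, 0], [-18, 1, 0], [-99, 9, 1]]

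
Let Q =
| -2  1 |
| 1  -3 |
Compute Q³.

Q² = [[5, -5], [-5, 10]]
Q³ = [[-15, 20], [20, -35]]

[[-15, 20], [20, -35]]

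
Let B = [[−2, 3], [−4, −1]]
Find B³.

B² = [[−8, −9], [12, −11]]
B³ = [[52, −15], [20, 47]]

[[52, −15], [20, 47]]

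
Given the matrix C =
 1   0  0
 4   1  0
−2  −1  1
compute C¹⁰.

C = I + N where N = [[0, 0, 0], [4, 0, 0], [−2, −1, 0]] is strictly lower-triangular, so N³ = 0.
(I + N)¹⁰ = I + 10·N + 45·N² = [[1, 0, 0], [40, 1, 0], [−200, −10, 1]].

[[1, 0, 0], [40, 1, 0], [−200, −10, 1]]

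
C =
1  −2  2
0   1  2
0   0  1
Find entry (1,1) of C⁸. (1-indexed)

1

C = I + N where N = [[0, −2, 2], [0, 0, 2], [0, 0, 0]] is strictly upper-triangular, so N³ = 0.
(I + N)⁸ = I + 8·N + 28·N² = [[1, −16, −96], [0, 1, 16], [0, 0, 1]].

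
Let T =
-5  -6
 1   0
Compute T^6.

[[2059, 3990], [-665, -1266]]

tr T = -5 and det T = 6, so the characteristic polynomial is λ² − (-5)λ + (6) with roots -2 and -3.
Eigenvectors give P = [[2, -3], [-1, 1]] with P⁻¹ = [[-1, -3], [-1, -2]], and T = P·diag(-2, -3)·P⁻¹.
Then T^6 = P·diag(64, 729)·P⁻¹ = [[128, -2187], [-64, 729]] · [[-1, -3], [-1, -2]] = [[2059, 3990], [-665, -1266]].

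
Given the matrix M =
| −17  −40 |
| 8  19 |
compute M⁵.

[[−977, −2440], [488, 1219]]

tr M = 2 and det M = −3, so the characteristic polynomial is λ² − (2)λ + (−3) with roots 3 and −1.
Eigenvectors give P = [[−2, 5], [1, −2]] with P⁻¹ = [[2, 5], [1, 2]], and M = P·diag(3, −1)·P⁻¹.
Then M⁵ = P·diag(243, −1)·P⁻¹ = [[−486, −5], [243, 2]] · [[2, 5], [1, 2]] = [[−977, −2440], [488, 1219]].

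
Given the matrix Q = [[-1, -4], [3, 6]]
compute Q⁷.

tr Q = 5 and det Q = 6, so the characteristic polynomial is λ² − (5)λ + (6) with roots 3 and 2.
Eigenvectors give P = [[-1, 4], [1, -3]] with P⁻¹ = [[3, 4], [1, 1]], and Q = P·diag(3, 2)·P⁻¹.
Then Q⁷ = P·diag(2187, 128)·P⁻¹ = [[-2187, 512], [2187, -384]] · [[3, 4], [1, 1]] = [[-6049, -8236], [6177, 8364]].

[[-6049, -8236], [6177, 8364]]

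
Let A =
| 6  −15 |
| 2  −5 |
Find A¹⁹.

[[6, −15], [2, −5]]

A² = A (a projection; rank 1, trace 1), so A¹⁹ = A.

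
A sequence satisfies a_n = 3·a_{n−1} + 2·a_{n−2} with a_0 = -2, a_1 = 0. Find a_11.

-318588

With companion matrix A = [[3, 2], [1, 0]], [a_n, a_{n−1}]ᵀ = A·[a_{n−1}, a_{n−2}]ᵀ, so [a_11, a_10]ᵀ = A^10·[a_1, a_0]ᵀ.
A^10 = [[283667, 159294], [79647, 44726]], giving [a_11, a_10]ᵀ = [[-318588], [-89452]].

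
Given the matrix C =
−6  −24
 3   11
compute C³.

[[−144, −456], [57, 179]]

tr C = 5 and det C = 6, so the characteristic polynomial is λ² − (5)λ + (6) with roots 2 and 3.
Eigenvectors give P = [[−3, −8], [1, 3]] with P⁻¹ = [[−3, −8], [1, 3]], and C = P·diag(2, 3)·P⁻¹.
Then C³ = P·diag(8, 27)·P⁻¹ = [[−24, −216], [8, 81]] · [[−3, −8], [1, 3]] = [[−144, −456], [57, 179]].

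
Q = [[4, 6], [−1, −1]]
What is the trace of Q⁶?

65

tr Q = 3 and det Q = 2, so the characteristic polynomial is λ² − (3)λ + (2) with roots 2 and 1.
Eigenvectors give P = [[3, −2], [−1, 1]] with P⁻¹ = [[1, 2], [1, 3]], and Q = P·diag(2, 1)·P⁻¹.
Then Q⁶ = P·diag(64, 1)·P⁻¹ = [[192, −2], [−64, 1]] · [[1, 2], [1, 3]] = [[190, 378], [−63, −125]].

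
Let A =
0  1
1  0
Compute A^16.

A² = I (check: tr A = 0 and det A = −1), so A^16 = I since 16 is even.

[[1, 0], [0, 1]]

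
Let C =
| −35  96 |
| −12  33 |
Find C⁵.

tr C = −2 and det C = −3, so the characteristic polynomial is λ² − (−2)λ + (−3) with roots −3 and 1.
Eigenvectors give P = [[−3, −8], [−1, −3]] with P⁻¹ = [[−3, 8], [1, −3]], and C = P·diag(−3, 1)·P⁻¹.
Then C⁵ = P·diag(−243, 1)·P⁻¹ = [[729, −8], [243, −3]] · [[−3, 8], [1, −3]] = [[−2195, 5856], [−732, 1953]].

[[−2195, 5856], [−732, 1953]]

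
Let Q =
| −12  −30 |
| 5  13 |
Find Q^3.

tr Q = 1 and det Q = −6, so the characteristic polynomial is λ² − (1)λ + (−6) with roots 3 and −2.
Eigenvectors give P = [[−2, −3], [1, 1]] with P⁻¹ = [[1, 3], [−1, −2]], and Q = P·diag(3, −2)·P⁻¹.
Then Q^3 = P·diag(27, −8)·P⁻¹ = [[−54, 24], [27, −8]] · [[1, 3], [−1, −2]] = [[−78, −210], [35, 97]].

[[−78, −210], [35, 97]]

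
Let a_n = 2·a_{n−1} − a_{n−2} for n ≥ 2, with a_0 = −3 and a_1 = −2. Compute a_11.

8

With companion matrix C = [[2, −1], [1, 0]], [a_n, a_{n−1}]ᵀ = C·[a_{n−1}, a_{n−2}]ᵀ, so [a_11, a_10]ᵀ = C¹⁰·[a_1, a_0]ᵀ.
C¹⁰ = [[11, −10], [10, −9]], giving [a_11, a_10]ᵀ = [[8], [7]].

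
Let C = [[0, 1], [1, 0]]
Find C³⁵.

[[0, 1], [1, 0]]

C² = I (check: tr C = 0 and det C = -1), so C³⁵ = C since 35 is odd.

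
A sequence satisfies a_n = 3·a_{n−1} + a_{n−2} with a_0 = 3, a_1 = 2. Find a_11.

With companion matrix B = [[3, 1], [1, 0]], [a_n, a_{n−1}]ᵀ = B·[a_{n−1}, a_{n−2}]ᵀ, so [a_11, a_10]ᵀ = B¹⁰·[a_1, a_0]ᵀ.
B¹⁰ = [[141481, 42837], [42837, 12970]], giving [a_11, a_10]ᵀ = [[411473], [124584]].

411473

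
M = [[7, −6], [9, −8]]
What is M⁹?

tr M = −1 and det M = −2, so the characteristic polynomial is λ² − (−1)λ + (−2) with roots −2 and 1.
Eigenvectors give P = [[−2, −1], [−3, −1]] with P⁻¹ = [[1, −1], [−3, 2]], and M = P·diag(−2, 1)·P⁻¹.
Then M⁹ = P·diag(−512, 1)·P⁻¹ = [[1024, −1], [1536, −1]] · [[1, −1], [−3, 2]] = [[1027, −1026], [1539, −1538]].

[[1027, −1026], [1539, −1538]]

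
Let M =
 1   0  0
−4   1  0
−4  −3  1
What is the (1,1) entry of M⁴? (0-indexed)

M = I + N where N = [[0, 0, 0], [−4, 0, 0], [−4, −3, 0]] is strictly lower-triangular, so N³ = 0.
(I + N)⁴ = I + 4·N + 6·N² = [[1, 0, 0], [−16, 1, 0], [56, −12, 1]].

1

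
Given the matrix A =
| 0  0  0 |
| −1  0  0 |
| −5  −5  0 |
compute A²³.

A is strictly triangular, hence nilpotent: A³ = 0, so A²³ = 0.

[[0, 0, 0], [0, 0, 0], [0, 0, 0]]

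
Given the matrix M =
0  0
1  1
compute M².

M² = M (a projection; rank 1, trace 1), so M² = M.

[[0, 0], [1, 1]]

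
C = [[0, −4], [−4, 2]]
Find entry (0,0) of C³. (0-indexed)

32

C² = [[16, −8], [−8, 20]]
C³ = [[32, −80], [−80, 72]]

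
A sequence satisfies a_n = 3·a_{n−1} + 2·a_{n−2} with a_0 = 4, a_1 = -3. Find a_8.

-4733

With companion matrix Q = [[3, 2], [1, 0]], [a_n, a_{n−1}]ᵀ = Q·[a_{n−1}, a_{n−2}]ᵀ, so [a_8, a_7]ᵀ = Q⁷·[a_1, a_0]ᵀ.
Q⁷ = [[6279, 3526], [1763, 990]], giving [a_8, a_7]ᵀ = [[-4733], [-1329]].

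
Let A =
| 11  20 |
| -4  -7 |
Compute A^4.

[[401, 800], [-160, -319]]

tr A = 4 and det A = 3, so the characteristic polynomial is λ² − (4)λ + (3) with roots 1 and 3.
Eigenvectors give P = [[2, -5], [-1, 2]] with P⁻¹ = [[-2, -5], [-1, -2]], and A = P·diag(1, 3)·P⁻¹.
Then A^4 = P·diag(1, 81)·P⁻¹ = [[2, -405], [-1, 162]] · [[-2, -5], [-1, -2]] = [[401, 800], [-160, -319]].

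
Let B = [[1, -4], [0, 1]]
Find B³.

B = I + N where N = [[0, -4], [0, 0]] is strictly upper-triangular, so N² = 0.
(I + N)³ = I + 3·N = [[1, -12], [0, 1]].

[[1, -12], [0, 1]]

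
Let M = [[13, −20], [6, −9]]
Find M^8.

tr M = 4 and det M = 3, so the characteristic polynomial is λ² − (4)λ + (3) with roots 1 and 3.
Eigenvectors give P = [[5, −2], [3, −1]] with P⁻¹ = [[−1, 2], [−3, 5]], and M = P·diag(1, 3)·P⁻¹.
Then M^8 = P·diag(1, 6561)·P⁻¹ = [[5, −13122], [3, −6561]] · [[−1, 2], [−3, 5]] = [[39361, −65600], [19680, −32799]].

[[39361, −65600], [19680, −32799]]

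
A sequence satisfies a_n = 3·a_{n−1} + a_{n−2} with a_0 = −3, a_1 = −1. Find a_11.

−269992

With companion matrix C = [[3, 1], [1, 0]], [a_n, a_{n−1}]ᵀ = C·[a_{n−1}, a_{n−2}]ᵀ, so [a_11, a_10]ᵀ = C¹⁰·[a_1, a_0]ᵀ.
C¹⁰ = [[141481, 42837], [42837, 12970]], giving [a_11, a_10]ᵀ = [[−269992], [−81747]].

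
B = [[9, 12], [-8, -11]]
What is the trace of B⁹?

tr B = -2 and det B = -3, so the characteristic polynomial is λ² − (-2)λ + (-3) with roots 1 and -3.
Eigenvectors give P = [[-3, -1], [2, 1]] with P⁻¹ = [[-1, -1], [2, 3]], and B = P·diag(1, -3)·P⁻¹.
Then B⁹ = P·diag(1, -19683)·P⁻¹ = [[-3, 19683], [2, -19683]] · [[-1, -1], [2, 3]] = [[39369, 59052], [-39368, -59051]].

-19682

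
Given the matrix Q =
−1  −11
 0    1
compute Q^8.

[[1, 0], [0, 1]]

Q² = I (check: tr Q = 0 and det Q = −1), so Q^8 = I since 8 is even.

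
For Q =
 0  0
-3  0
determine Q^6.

[[0, 0], [0, 0]]

Q is strictly triangular, hence nilpotent: Q^2 = 0, so Q^6 = 0.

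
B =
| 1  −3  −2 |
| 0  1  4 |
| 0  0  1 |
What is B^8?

B = I + N where N = [[0, −3, −2], [0, 0, 4], [0, 0, 0]] is strictly upper-triangular, so N^3 = 0.
(I + N)^8 = I + 8·N + 28·N^2 = [[1, −24, −352], [0, 1, 32], [0, 0, 1]].

[[1, −24, −352], [0, 1, 32], [0, 0, 1]]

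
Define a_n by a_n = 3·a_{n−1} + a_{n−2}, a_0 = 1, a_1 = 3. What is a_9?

42837

With companion matrix T = [[3, 1], [1, 0]], [a_n, a_{n−1}]ᵀ = T·[a_{n−1}, a_{n−2}]ᵀ, so [a_9, a_8]ᵀ = T⁸·[a_1, a_0]ᵀ.
T⁸ = [[12970, 3927], [3927, 1189]], giving [a_9, a_8]ᵀ = [[42837], [12970]].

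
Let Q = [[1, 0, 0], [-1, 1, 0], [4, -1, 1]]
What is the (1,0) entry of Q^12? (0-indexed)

Q = I + N where N = [[0, 0, 0], [-1, 0, 0], [4, -1, 0]] is strictly lower-triangular, so N^3 = 0.
(I + N)^12 = I + 12·N + 66·N^2 = [[1, 0, 0], [-12, 1, 0], [114, -12, 1]].

-12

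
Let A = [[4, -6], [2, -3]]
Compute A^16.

A² = A (a projection; rank 1, trace 1), so A^16 = A.

[[4, -6], [2, -3]]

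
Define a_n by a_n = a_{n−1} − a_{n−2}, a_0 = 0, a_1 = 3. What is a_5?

With companion matrix C = [[1, −1], [1, 0]], [a_n, a_{n−1}]ᵀ = C·[a_{n−1}, a_{n−2}]ᵀ, so [a_5, a_4]ᵀ = C^4·[a_1, a_0]ᵀ.
C^4 = [[−1, 1], [−1, 0]], giving [a_5, a_4]ᵀ = [[−3], [−3]].

−3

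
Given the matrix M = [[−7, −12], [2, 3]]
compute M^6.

[[2185, 4368], [−728, −1455]]

tr M = −4 and det M = 3, so the characteristic polynomial is λ² − (−4)λ + (3) with roots −1 and −3.
Eigenvectors give P = [[−2, 3], [1, −1]] with P⁻¹ = [[1, 3], [1, 2]], and M = P·diag(−1, −3)·P⁻¹.
Then M^6 = P·diag(1, 729)·P⁻¹ = [[−2, 2187], [1, −729]] · [[1, 3], [1, 2]] = [[2185, 4368], [−728, −1455]].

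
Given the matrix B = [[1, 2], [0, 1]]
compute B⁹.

[[1, 18], [0, 1]]

B = I + N where N = [[0, 2], [0, 0]] is strictly upper-triangular, so N² = 0.
(I + N)⁹ = I + 9·N = [[1, 18], [0, 1]].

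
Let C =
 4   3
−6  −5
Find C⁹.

[[514, 513], [−1026, −1025]]

tr C = −1 and det C = −2, so the characteristic polynomial is λ² − (−1)λ + (−2) with roots −2 and 1.
Eigenvectors give P = [[−1, −1], [2, 1]] with P⁻¹ = [[1, 1], [−2, −1]], and C = P·diag(−2, 1)·P⁻¹.
Then C⁹ = P·diag(−512, 1)·P⁻¹ = [[512, −1], [−1024, 1]] · [[1, 1], [−2, −1]] = [[514, 513], [−1026, −1025]].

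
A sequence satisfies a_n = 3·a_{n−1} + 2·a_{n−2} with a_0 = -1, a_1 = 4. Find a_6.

With companion matrix B = [[3, 2], [1, 0]], [a_n, a_{n−1}]ᵀ = B·[a_{n−1}, a_{n−2}]ᵀ, so [a_6, a_5]ᵀ = B⁵·[a_1, a_0]ᵀ.
B⁵ = [[495, 278], [139, 78]], giving [a_6, a_5]ᵀ = [[1702], [478]].

1702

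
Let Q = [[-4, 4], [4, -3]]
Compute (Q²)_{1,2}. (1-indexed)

-28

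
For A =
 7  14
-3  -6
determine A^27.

[[7, 14], [-3, -6]]

A² = A (a projection; rank 1, trace 1), so A^27 = A.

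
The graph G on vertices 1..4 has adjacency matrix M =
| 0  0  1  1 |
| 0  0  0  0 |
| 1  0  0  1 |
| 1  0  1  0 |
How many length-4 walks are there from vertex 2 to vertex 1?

The number of length-4 walks from vertex 2 to vertex 1 is entry (2,1) of M^4, where M is the adjacency matrix.
M^2 = [[2, 0, 1, 1], [0, 0, 0, 0], [1, 0, 2, 1], [1, 0, 1, 2]]
M^3 = [[2, 0, 3, 3], [0, 0, 0, 0], [3, 0, 2, 3], [3, 0, 3, 2]]
M^4 = [[6, 0, 5, 5], [0, 0, 0, 0], [5, 0, 6, 5], [5, 0, 5, 6]]

0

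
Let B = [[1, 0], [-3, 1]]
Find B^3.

[[1, 0], [-9, 1]]

B = I + N where N = [[0, 0], [-3, 0]] is strictly lower-triangular, so N^2 = 0.
(I + N)^3 = I + 3·N = [[1, 0], [-9, 1]].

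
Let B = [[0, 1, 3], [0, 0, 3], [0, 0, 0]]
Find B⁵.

B is strictly triangular, hence nilpotent: B³ = 0, so B⁵ = 0.

[[0, 0, 0], [0, 0, 0], [0, 0, 0]]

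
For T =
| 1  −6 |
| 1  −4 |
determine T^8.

[[−509, 1530], [−255, 766]]

tr T = −3 and det T = 2, so the characteristic polynomial is λ² − (−3)λ + (2) with roots −2 and −1.
Eigenvectors give P = [[−2, 3], [−1, 1]] with P⁻¹ = [[1, −3], [1, −2]], and T = P·diag(−2, −1)·P⁻¹.
Then T^8 = P·diag(256, 1)·P⁻¹ = [[−512, 3], [−256, 1]] · [[1, −3], [1, −2]] = [[−509, 1530], [−255, 766]].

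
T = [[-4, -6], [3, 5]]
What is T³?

[[-10, -18], [9, 17]]

tr T = 1 and det T = -2, so the characteristic polynomial is λ² − (1)λ + (-2) with roots -1 and 2.
Eigenvectors give P = [[2, 1], [-1, -1]] with P⁻¹ = [[1, 1], [-1, -2]], and T = P·diag(-1, 2)·P⁻¹.
Then T³ = P·diag(-1, 8)·P⁻¹ = [[-2, 8], [1, -8]] · [[1, 1], [-1, -2]] = [[-10, -18], [9, 17]].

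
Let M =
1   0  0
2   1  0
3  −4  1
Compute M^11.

[[1, 0, 0], [22, 1, 0], [−407, −44, 1]]

M = I + N where N = [[0, 0, 0], [2, 0, 0], [3, −4, 0]] is strictly lower-triangular, so N^3 = 0.
(I + N)^11 = I + 11·N + 55·N^2 = [[1, 0, 0], [22, 1, 0], [−407, −44, 1]].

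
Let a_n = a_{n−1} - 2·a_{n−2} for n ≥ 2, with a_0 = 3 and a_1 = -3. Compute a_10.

With companion matrix M = [[1, -2], [1, 0]], [a_n, a_{n−1}]ᵀ = M·[a_{n−1}, a_{n−2}]ᵀ, so [a_10, a_9]ᵀ = M⁹·[a_1, a_0]ᵀ.
M⁹ = [[-11, 34], [-17, 6]], giving [a_10, a_9]ᵀ = [[135], [69]].

135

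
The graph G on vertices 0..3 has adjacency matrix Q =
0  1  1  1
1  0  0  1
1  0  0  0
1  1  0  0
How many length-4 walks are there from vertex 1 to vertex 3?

6

The number of length-4 walks from vertex 1 to vertex 3 is entry (1,3) of Q⁴, where Q is the adjacency matrix.
Q² = [[3, 1, 0, 1], [1, 2, 1, 1], [0, 1, 1, 1], [1, 1, 1, 2]]
Q³ = [[2, 4, 3, 4], [4, 2, 1, 3], [3, 1, 0, 1], [4, 3, 1, 2]]
Q⁴ = [[11, 6, 2, 6], [6, 7, 4, 6], [2, 4, 3, 4], [6, 6, 4, 7]]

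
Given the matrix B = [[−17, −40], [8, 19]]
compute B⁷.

[[−8753, −21880], [4376, 10939]]

tr B = 2 and det B = −3, so the characteristic polynomial is λ² − (2)λ + (−3) with roots −1 and 3.
Eigenvectors give P = [[−5, −2], [2, 1]] with P⁻¹ = [[−1, −2], [2, 5]], and B = P·diag(−1, 3)·P⁻¹.
Then B⁷ = P·diag(−1, 2187)·P⁻¹ = [[5, −4374], [−2, 2187]] · [[−1, −2], [2, 5]] = [[−8753, −21880], [4376, 10939]].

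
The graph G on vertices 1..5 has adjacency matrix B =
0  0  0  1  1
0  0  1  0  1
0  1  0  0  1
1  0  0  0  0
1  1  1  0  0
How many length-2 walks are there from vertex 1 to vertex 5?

0

The number of length-2 walks from vertex 1 to vertex 5 is entry (1,5) of B², where B is the adjacency matrix.
B² = [[2, 1, 1, 0, 0], [1, 2, 1, 0, 1], [1, 1, 2, 0, 1], [0, 0, 0, 1, 1], [0, 1, 1, 1, 3]]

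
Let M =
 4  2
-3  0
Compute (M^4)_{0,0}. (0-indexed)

4

M^2 = [[10, 8], [-12, -6]]
M^3 = [[16, 20], [-30, -24]]
M^4 = [[4, 32], [-48, -60]]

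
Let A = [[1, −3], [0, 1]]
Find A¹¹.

[[1, −33], [0, 1]]

A = I + N where N = [[0, −3], [0, 0]] is strictly upper-triangular, so N² = 0.
(I + N)¹¹ = I + 11·N = [[1, −33], [0, 1]].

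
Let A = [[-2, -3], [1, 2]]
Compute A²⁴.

[[1, 0], [0, 1]]

A² = I (check: tr A = 0 and det A = -1), so A²⁴ = I since 24 is even.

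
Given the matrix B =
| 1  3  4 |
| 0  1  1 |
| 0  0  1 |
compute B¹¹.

[[1, 33, 209], [0, 1, 11], [0, 0, 1]]

B = I + N where N = [[0, 3, 4], [0, 0, 1], [0, 0, 0]] is strictly upper-triangular, so N³ = 0.
(I + N)¹¹ = I + 11·N + 55·N² = [[1, 33, 209], [0, 1, 11], [0, 0, 1]].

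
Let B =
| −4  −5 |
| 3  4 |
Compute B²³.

B² = I (check: tr B = 0 and det B = −1), so B²³ = B since 23 is odd.

[[−4, −5], [3, 4]]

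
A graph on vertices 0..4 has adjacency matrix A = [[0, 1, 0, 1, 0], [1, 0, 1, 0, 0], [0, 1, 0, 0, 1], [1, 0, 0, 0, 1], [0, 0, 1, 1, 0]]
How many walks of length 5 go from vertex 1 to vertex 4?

5

The number of length-5 walks from vertex 1 to vertex 4 is entry (1,4) of A⁵, where A is the adjacency matrix.
A² = [[2, 0, 1, 0, 1], [0, 2, 0, 1, 1], [1, 0, 2, 1, 0], [0, 1, 1, 2, 0], [1, 1, 0, 0, 2]]
A³ = [[0, 3, 1, 3, 1], [3, 0, 3, 1, 1], [1, 3, 0, 1, 3], [3, 1, 1, 0, 3], [1, 1, 3, 3, 0]]
A⁴ = [[6, 1, 4, 1, 4], [1, 6, 1, 4, 4], [4, 1, 6, 4, 1], [1, 4, 4, 6, 1], [4, 4, 1, 1, 6]]
A⁵ = [[2, 10, 5, 10, 5], [10, 2, 10, 5, 5], [5, 10, 2, 5, 10], [10, 5, 5, 2, 10], [5, 5, 10, 10, 2]]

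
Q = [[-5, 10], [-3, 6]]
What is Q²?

Q² = Q (a projection; rank 1, trace 1), so Q² = Q.

[[-5, 10], [-3, 6]]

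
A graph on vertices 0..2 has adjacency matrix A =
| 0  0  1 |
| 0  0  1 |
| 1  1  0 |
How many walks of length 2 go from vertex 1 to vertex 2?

The number of length-2 walks from vertex 1 to vertex 2 is entry (1,2) of A^2, where A is the adjacency matrix.
A^2 = [[1, 1, 0], [1, 1, 0], [0, 0, 2]]

0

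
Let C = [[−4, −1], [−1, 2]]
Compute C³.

C² = [[17, 2], [2, 5]]
C³ = [[−70, −13], [−13, 8]]

[[−70, −13], [−13, 8]]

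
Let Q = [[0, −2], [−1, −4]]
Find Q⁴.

Q² = [[2, 8], [4, 18]]
Q³ = [[−8, −36], [−18, −80]]
Q⁴ = [[36, 160], [80, 356]]

[[36, 160], [80, 356]]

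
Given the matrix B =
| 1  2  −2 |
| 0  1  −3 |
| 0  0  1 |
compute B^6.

[[1, 12, −102], [0, 1, −18], [0, 0, 1]]

B = I + N where N = [[0, 2, −2], [0, 0, −3], [0, 0, 0]] is strictly upper-triangular, so N^3 = 0.
(I + N)^6 = I + 6·N + 15·N^2 = [[1, 12, −102], [0, 1, −18], [0, 0, 1]].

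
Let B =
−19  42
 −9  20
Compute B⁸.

[[−1529, 3570], [−765, 1786]]

tr B = 1 and det B = −2, so the characteristic polynomial is λ² − (1)λ + (−2) with roots 2 and −1.
Eigenvectors give P = [[2, 7], [1, 3]] with P⁻¹ = [[−3, 7], [1, −2]], and B = P·diag(2, −1)·P⁻¹.
Then B⁸ = P·diag(256, 1)·P⁻¹ = [[512, 7], [256, 3]] · [[−3, 7], [1, −2]] = [[−1529, 3570], [−765, 1786]].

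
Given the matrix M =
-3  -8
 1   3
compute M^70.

[[1, 0], [0, 1]]

M² = I (check: tr M = 0 and det M = -1), so M^70 = I since 70 is even.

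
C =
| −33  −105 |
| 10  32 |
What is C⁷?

[[−16077, −48615], [4630, 14018]]

tr C = −1 and det C = −6, so the characteristic polynomial is λ² − (−1)λ + (−6) with roots −3 and 2.
Eigenvectors give P = [[7, −3], [−2, 1]] with P⁻¹ = [[1, 3], [2, 7]], and C = P·diag(−3, 2)·P⁻¹.
Then C⁷ = P·diag(−2187, 128)·P⁻¹ = [[−15309, −384], [4374, 128]] · [[1, 3], [2, 7]] = [[−16077, −48615], [4630, 14018]].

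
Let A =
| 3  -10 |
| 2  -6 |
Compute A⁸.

tr A = -3 and det A = 2, so the characteristic polynomial is λ² − (-3)λ + (2) with roots -2 and -1.
Eigenvectors give P = [[2, 5], [1, 2]] with P⁻¹ = [[-2, 5], [1, -2]], and A = P·diag(-2, -1)·P⁻¹.
Then A⁸ = P·diag(256, 1)·P⁻¹ = [[512, 5], [256, 2]] · [[-2, 5], [1, -2]] = [[-1019, 2550], [-510, 1276]].

[[-1019, 2550], [-510, 1276]]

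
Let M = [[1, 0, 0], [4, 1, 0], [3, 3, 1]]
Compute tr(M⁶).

M = I + N where N = [[0, 0, 0], [4, 0, 0], [3, 3, 0]] is strictly lower-triangular, so N³ = 0.
(I + N)⁶ = I + 6·N + 15·N² = [[1, 0, 0], [24, 1, 0], [198, 18, 1]].

3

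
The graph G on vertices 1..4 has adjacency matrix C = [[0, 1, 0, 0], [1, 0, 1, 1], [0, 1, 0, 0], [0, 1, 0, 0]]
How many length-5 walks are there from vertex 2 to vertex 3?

The number of length-5 walks from vertex 2 to vertex 3 is entry (2,3) of C^5, where C is the adjacency matrix.
C^2 = [[1, 0, 1, 1], [0, 3, 0, 0], [1, 0, 1, 1], [1, 0, 1, 1]]
C^3 = [[0, 3, 0, 0], [3, 0, 3, 3], [0, 3, 0, 0], [0, 3, 0, 0]]
C^4 = [[3, 0, 3, 3], [0, 9, 0, 0], [3, 0, 3, 3], [3, 0, 3, 3]]
C^5 = [[0, 9, 0, 0], [9, 0, 9, 9], [0, 9, 0, 0], [0, 9, 0, 0]]

9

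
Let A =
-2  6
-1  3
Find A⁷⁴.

A² = A (a projection; rank 1, trace 1), so A⁷⁴ = A.

[[-2, 6], [-1, 3]]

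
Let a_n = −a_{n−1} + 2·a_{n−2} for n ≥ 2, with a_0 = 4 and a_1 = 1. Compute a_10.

With companion matrix A = [[−1, 2], [1, 0]], [a_n, a_{n−1}]ᵀ = A·[a_{n−1}, a_{n−2}]ᵀ, so [a_10, a_9]ᵀ = A⁹·[a_1, a_0]ᵀ.
A⁹ = [[−341, 342], [171, −170]], giving [a_10, a_9]ᵀ = [[1027], [−509]].

1027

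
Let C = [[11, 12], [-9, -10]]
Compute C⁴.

tr C = 1 and det C = -2, so the characteristic polynomial is λ² − (1)λ + (-2) with roots -1 and 2.
Eigenvectors give P = [[-1, 4], [1, -3]] with P⁻¹ = [[3, 4], [1, 1]], and C = P·diag(-1, 2)·P⁻¹.
Then C⁴ = P·diag(1, 16)·P⁻¹ = [[-1, 64], [1, -48]] · [[3, 4], [1, 1]] = [[61, 60], [-45, -44]].

[[61, 60], [-45, -44]]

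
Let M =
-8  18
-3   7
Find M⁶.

[[190, -378], [63, -125]]

tr M = -1 and det M = -2, so the characteristic polynomial is λ² − (-1)λ + (-2) with roots 1 and -2.
Eigenvectors give P = [[2, 3], [1, 1]] with P⁻¹ = [[-1, 3], [1, -2]], and M = P·diag(1, -2)·P⁻¹.
Then M⁶ = P·diag(1, 64)·P⁻¹ = [[2, 192], [1, 64]] · [[-1, 3], [1, -2]] = [[190, -378], [63, -125]].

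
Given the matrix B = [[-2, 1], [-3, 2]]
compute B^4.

B² = I (check: tr B = 0 and det B = -1), so B^4 = I since 4 is even.

[[1, 0], [0, 1]]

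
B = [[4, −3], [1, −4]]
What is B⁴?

B² = [[13, 0], [0, 13]]
B³ = [[52, −39], [13, −52]]
B⁴ = [[169, 0], [0, 169]]

[[169, 0], [0, 169]]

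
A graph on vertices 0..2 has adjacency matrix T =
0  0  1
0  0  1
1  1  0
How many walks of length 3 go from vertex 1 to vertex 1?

0

The number of length-3 walks from vertex 1 to vertex 1 is entry (1,1) of T³, where T is the adjacency matrix.
T² = [[1, 1, 0], [1, 1, 0], [0, 0, 2]]
T³ = [[0, 0, 2], [0, 0, 2], [2, 2, 0]]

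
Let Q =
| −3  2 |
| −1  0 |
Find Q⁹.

[[−1023, 1022], [−511, 510]]

tr Q = −3 and det Q = 2, so the characteristic polynomial is λ² − (−3)λ + (2) with roots −1 and −2.
Eigenvectors give P = [[1, −2], [1, −1]] with P⁻¹ = [[−1, 2], [−1, 1]], and Q = P·diag(−1, −2)·P⁻¹.
Then Q⁹ = P·diag(−1, −512)·P⁻¹ = [[−1, 1024], [−1, 512]] · [[−1, 2], [−1, 1]] = [[−1023, 1022], [−511, 510]].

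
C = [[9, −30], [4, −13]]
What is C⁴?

[[−399, 1200], [−160, 481]]

tr C = −4 and det C = 3, so the characteristic polynomial is λ² − (−4)λ + (3) with roots −3 and −1.
Eigenvectors give P = [[−5, −3], [−2, −1]] with P⁻¹ = [[1, −3], [−2, 5]], and C = P·diag(−3, −1)·P⁻¹.
Then C⁴ = P·diag(81, 1)·P⁻¹ = [[−405, −3], [−162, −1]] · [[1, −3], [−2, 5]] = [[−399, 1200], [−160, 481]].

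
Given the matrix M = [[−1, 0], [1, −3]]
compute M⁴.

M² = [[1, 0], [−4, 9]]
M³ = [[−1, 0], [13, −27]]
M⁴ = [[1, 0], [−40, 81]]

[[1, 0], [−40, 81]]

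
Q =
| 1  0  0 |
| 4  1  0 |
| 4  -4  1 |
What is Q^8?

Q = I + N where N = [[0, 0, 0], [4, 0, 0], [4, -4, 0]] is strictly lower-triangular, so N^3 = 0.
(I + N)^8 = I + 8·N + 28·N^2 = [[1, 0, 0], [32, 1, 0], [-416, -32, 1]].

[[1, 0, 0], [32, 1, 0], [-416, -32, 1]]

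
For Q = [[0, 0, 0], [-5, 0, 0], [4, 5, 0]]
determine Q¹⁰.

[[0, 0, 0], [0, 0, 0], [0, 0, 0]]

Q is strictly triangular, hence nilpotent: Q³ = 0, so Q¹⁰ = 0.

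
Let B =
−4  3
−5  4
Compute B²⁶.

B² = I (check: tr B = 0 and det B = −1), so B²⁶ = I since 26 is even.

[[1, 0], [0, 1]]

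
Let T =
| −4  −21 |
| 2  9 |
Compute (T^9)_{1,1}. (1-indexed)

tr T = 5 and det T = 6, so the characteristic polynomial is λ² − (5)λ + (6) with roots 3 and 2.
Eigenvectors give P = [[3, 7], [−1, −2]] with P⁻¹ = [[−2, −7], [1, 3]], and T = P·diag(3, 2)·P⁻¹.
Then T^9 = P·diag(19683, 512)·P⁻¹ = [[59049, 3584], [−19683, −1024]] · [[−2, −7], [1, 3]] = [[−114514, −402591], [38342, 134709]].

−114514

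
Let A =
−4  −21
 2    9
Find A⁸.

tr A = 5 and det A = 6, so the characteristic polynomial is λ² − (5)λ + (6) with roots 3 and 2.
Eigenvectors give P = [[−3, −7], [1, 2]] with P⁻¹ = [[2, 7], [−1, −3]], and A = P·diag(3, 2)·P⁻¹.
Then A⁸ = P·diag(6561, 256)·P⁻¹ = [[−19683, −1792], [6561, 512]] · [[2, 7], [−1, −3]] = [[−37574, −132405], [12610, 44391]].

[[−37574, −132405], [12610, 44391]]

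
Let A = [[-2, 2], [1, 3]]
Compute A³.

[[-10, 18], [9, 35]]

A² = [[6, 2], [1, 11]]
A³ = [[-10, 18], [9, 35]]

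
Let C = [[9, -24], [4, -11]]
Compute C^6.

[[-1455, 4368], [-728, 2185]]

tr C = -2 and det C = -3, so the characteristic polynomial is λ² − (-2)λ + (-3) with roots -3 and 1.
Eigenvectors give P = [[-2, 3], [-1, 1]] with P⁻¹ = [[1, -3], [1, -2]], and C = P·diag(-3, 1)·P⁻¹.
Then C^6 = P·diag(729, 1)·P⁻¹ = [[-1458, 3], [-729, 1]] · [[1, -3], [1, -2]] = [[-1455, 4368], [-728, 2185]].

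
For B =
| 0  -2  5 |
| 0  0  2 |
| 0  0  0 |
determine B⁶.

[[0, 0, 0], [0, 0, 0], [0, 0, 0]]

B is strictly triangular, hence nilpotent: B³ = 0, so B⁶ = 0.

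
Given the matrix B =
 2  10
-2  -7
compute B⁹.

[[76172, 191710], [-38342, -96367]]

tr B = -5 and det B = 6, so the characteristic polynomial is λ² − (-5)λ + (6) with roots -3 and -2.
Eigenvectors give P = [[-2, 5], [1, -2]] with P⁻¹ = [[2, 5], [1, 2]], and B = P·diag(-3, -2)·P⁻¹.
Then B⁹ = P·diag(-19683, -512)·P⁻¹ = [[39366, -2560], [-19683, 1024]] · [[2, 5], [1, 2]] = [[76172, 191710], [-38342, -96367]].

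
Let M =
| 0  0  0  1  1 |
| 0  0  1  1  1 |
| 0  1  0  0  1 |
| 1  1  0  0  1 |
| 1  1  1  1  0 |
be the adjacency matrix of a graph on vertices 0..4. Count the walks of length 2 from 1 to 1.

The number of length-2 walks from vertex 1 to vertex 1 is entry (1,1) of M^2, where M is the adjacency matrix.
M^2 = [[2, 2, 1, 1, 1], [2, 3, 1, 1, 2], [1, 1, 2, 2, 1], [1, 1, 2, 3, 2], [1, 2, 1, 2, 4]]

3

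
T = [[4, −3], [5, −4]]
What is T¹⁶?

[[1, 0], [0, 1]]

T² = I (check: tr T = 0 and det T = −1), so T¹⁶ = I since 16 is even.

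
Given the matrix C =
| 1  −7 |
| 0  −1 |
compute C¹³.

C² = I (check: tr C = 0 and det C = −1), so C¹³ = C since 13 is odd.

[[1, −7], [0, −1]]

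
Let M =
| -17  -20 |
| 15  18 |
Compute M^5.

[[-857, -1100], [825, 1068]]

tr M = 1 and det M = -6, so the characteristic polynomial is λ² − (1)λ + (-6) with roots -2 and 3.
Eigenvectors give P = [[4, -1], [-3, 1]] with P⁻¹ = [[1, 1], [3, 4]], and M = P·diag(-2, 3)·P⁻¹.
Then M^5 = P·diag(-32, 243)·P⁻¹ = [[-128, -243], [96, 243]] · [[1, 1], [3, 4]] = [[-857, -1100], [825, 1068]].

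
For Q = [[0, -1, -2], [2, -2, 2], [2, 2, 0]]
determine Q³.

[[-8, 6, 8], [-4, -28, 12], [-12, 8, -20]]

Q² = [[-6, -2, -2], [0, 6, -8], [4, -6, 0]]
Q³ = [[-8, 6, 8], [-4, -28, 12], [-12, 8, -20]]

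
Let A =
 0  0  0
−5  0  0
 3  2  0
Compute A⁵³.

A is strictly triangular, hence nilpotent: A³ = 0, so A⁵³ = 0.

[[0, 0, 0], [0, 0, 0], [0, 0, 0]]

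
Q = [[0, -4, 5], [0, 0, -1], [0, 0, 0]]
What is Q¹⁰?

Q is strictly triangular, hence nilpotent: Q³ = 0, so Q¹⁰ = 0.

[[0, 0, 0], [0, 0, 0], [0, 0, 0]]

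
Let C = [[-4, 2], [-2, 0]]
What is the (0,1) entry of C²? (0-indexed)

-8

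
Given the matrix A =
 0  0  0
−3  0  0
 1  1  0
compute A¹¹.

[[0, 0, 0], [0, 0, 0], [0, 0, 0]]

A is strictly triangular, hence nilpotent: A³ = 0, so A¹¹ = 0.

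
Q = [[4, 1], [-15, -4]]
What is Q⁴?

[[1, 0], [0, 1]]

Q² = I (check: tr Q = 0 and det Q = -1), so Q⁴ = I since 4 is even.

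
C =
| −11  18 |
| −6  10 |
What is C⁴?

[[61, −90], [30, −44]]

tr C = −1 and det C = −2, so the characteristic polynomial is λ² − (−1)λ + (−2) with roots −2 and 1.
Eigenvectors give P = [[2, −3], [1, −2]] with P⁻¹ = [[2, −3], [1, −2]], and C = P·diag(−2, 1)·P⁻¹.
Then C⁴ = P·diag(16, 1)·P⁻¹ = [[32, −3], [16, −2]] · [[2, −3], [1, −2]] = [[61, −90], [30, −44]].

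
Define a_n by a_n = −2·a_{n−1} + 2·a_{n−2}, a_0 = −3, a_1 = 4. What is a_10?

−41440

With companion matrix T = [[−2, 2], [1, 0]], [a_n, a_{n−1}]ᵀ = T·[a_{n−1}, a_{n−2}]ᵀ, so [a_10, a_9]ᵀ = T^9·[a_1, a_0]ᵀ.
T^9 = [[−6688, 4896], [2448, −1792]], giving [a_10, a_9]ᵀ = [[−41440], [15168]].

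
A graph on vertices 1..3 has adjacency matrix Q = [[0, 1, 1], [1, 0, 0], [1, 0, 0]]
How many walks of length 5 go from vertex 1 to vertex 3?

4

The number of length-5 walks from vertex 1 to vertex 3 is entry (1,3) of Q⁵, where Q is the adjacency matrix.
Q² = [[2, 0, 0], [0, 1, 1], [0, 1, 1]]
Q³ = [[0, 2, 2], [2, 0, 0], [2, 0, 0]]
Q⁴ = [[4, 0, 0], [0, 2, 2], [0, 2, 2]]
Q⁵ = [[0, 4, 4], [4, 0, 0], [4, 0, 0]]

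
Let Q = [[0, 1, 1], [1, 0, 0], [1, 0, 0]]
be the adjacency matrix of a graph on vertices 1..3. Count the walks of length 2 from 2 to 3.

The number of length-2 walks from vertex 2 to vertex 3 is entry (2,3) of Q², where Q is the adjacency matrix.
Q² = [[2, 0, 0], [0, 1, 1], [0, 1, 1]]

1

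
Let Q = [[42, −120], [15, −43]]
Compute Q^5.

tr Q = −1 and det Q = −6, so the characteristic polynomial is λ² − (−1)λ + (−6) with roots −3 and 2.
Eigenvectors give P = [[−8, 3], [−3, 1]] with P⁻¹ = [[1, −3], [3, −8]], and Q = P·diag(−3, 2)·P⁻¹.
Then Q^5 = P·diag(−243, 32)·P⁻¹ = [[1944, 96], [729, 32]] · [[1, −3], [3, −8]] = [[2232, −6600], [825, −2443]].

[[2232, −6600], [825, −2443]]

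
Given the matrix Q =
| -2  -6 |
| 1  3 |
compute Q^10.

[[-2, -6], [1, 3]]

Q² = Q (a projection; rank 1, trace 1), so Q^10 = Q.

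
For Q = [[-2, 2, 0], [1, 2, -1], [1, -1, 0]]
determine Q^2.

[[6, 0, -2], [-1, 7, -2], [-3, 0, 1]]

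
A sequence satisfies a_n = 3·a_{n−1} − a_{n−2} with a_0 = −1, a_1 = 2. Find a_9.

With companion matrix C = [[3, −1], [1, 0]], [a_n, a_{n−1}]ᵀ = C·[a_{n−1}, a_{n−2}]ᵀ, so [a_9, a_8]ᵀ = C⁸·[a_1, a_0]ᵀ.
C⁸ = [[2584, −987], [987, −377]], giving [a_9, a_8]ᵀ = [[6155], [2351]].

6155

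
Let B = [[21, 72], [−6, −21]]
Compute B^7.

tr B = 0 and det B = −9, so the characteristic polynomial is λ² − (0)λ + (−9) with roots −3 and 3.
Eigenvectors give P = [[−3, −4], [1, 1]] with P⁻¹ = [[1, 4], [−1, −3]], and B = P·diag(−3, 3)·P⁻¹.
Then B^7 = P·diag(−2187, 2187)·P⁻¹ = [[6561, −8748], [−2187, 2187]] · [[1, 4], [−1, −3]] = [[15309, 52488], [−4374, −15309]].

[[15309, 52488], [−4374, −15309]]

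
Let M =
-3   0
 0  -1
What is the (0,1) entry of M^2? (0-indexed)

0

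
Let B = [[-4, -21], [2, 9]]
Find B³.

[[-106, -399], [38, 141]]

tr B = 5 and det B = 6, so the characteristic polynomial is λ² − (5)λ + (6) with roots 2 and 3.
Eigenvectors give P = [[7, -3], [-2, 1]] with P⁻¹ = [[1, 3], [2, 7]], and B = P·diag(2, 3)·P⁻¹.
Then B³ = P·diag(8, 27)·P⁻¹ = [[56, -81], [-16, 27]] · [[1, 3], [2, 7]] = [[-106, -399], [38, 141]].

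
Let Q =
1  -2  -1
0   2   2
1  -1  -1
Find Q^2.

[[0, -5, -4], [2, 2, 2], [0, -3, -2]]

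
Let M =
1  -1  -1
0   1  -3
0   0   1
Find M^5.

[[1, -5, 25], [0, 1, -15], [0, 0, 1]]

M = I + N where N = [[0, -1, -1], [0, 0, -3], [0, 0, 0]] is strictly upper-triangular, so N^3 = 0.
(I + N)^5 = I + 5·N + 10·N^2 = [[1, -5, 25], [0, 1, -15], [0, 0, 1]].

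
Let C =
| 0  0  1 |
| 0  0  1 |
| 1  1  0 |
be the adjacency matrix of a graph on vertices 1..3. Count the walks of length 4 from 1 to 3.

The number of length-4 walks from vertex 1 to vertex 3 is entry (1,3) of C^4, where C is the adjacency matrix.
C^2 = [[1, 1, 0], [1, 1, 0], [0, 0, 2]]
C^3 = [[0, 0, 2], [0, 0, 2], [2, 2, 0]]
C^4 = [[2, 2, 0], [2, 2, 0], [0, 0, 4]]

0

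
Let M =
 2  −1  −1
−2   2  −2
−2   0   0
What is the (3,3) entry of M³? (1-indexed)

M² = [[8, −4, 0], [−4, 6, −2], [−4, 2, 2]]
M³ = [[24, −16, 0], [−16, 16, −8], [−16, 8, 0]]

0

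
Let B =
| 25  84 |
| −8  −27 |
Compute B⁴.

[[−479, −1680], [160, 561]]

tr B = −2 and det B = −3, so the characteristic polynomial is λ² − (−2)λ + (−3) with roots 1 and −3.
Eigenvectors give P = [[−7, −3], [2, 1]] with P⁻¹ = [[−1, −3], [2, 7]], and B = P·diag(1, −3)·P⁻¹.
Then B⁴ = P·diag(1, 81)·P⁻¹ = [[−7, −243], [2, 81]] · [[−1, −3], [2, 7]] = [[−479, −1680], [160, 561]].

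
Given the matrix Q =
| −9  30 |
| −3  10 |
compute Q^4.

[[−9, 30], [−3, 10]]

Q² = Q (a projection; rank 1, trace 1), so Q^4 = Q.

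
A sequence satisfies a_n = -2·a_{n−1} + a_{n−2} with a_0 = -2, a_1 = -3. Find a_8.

With companion matrix M = [[-2, 1], [1, 0]], [a_n, a_{n−1}]ᵀ = M·[a_{n−1}, a_{n−2}]ᵀ, so [a_8, a_7]ᵀ = M^7·[a_1, a_0]ᵀ.
M^7 = [[-408, 169], [169, -70]], giving [a_8, a_7]ᵀ = [[886], [-367]].

886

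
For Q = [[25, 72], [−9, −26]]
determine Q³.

tr Q = −1 and det Q = −2, so the characteristic polynomial is λ² − (−1)λ + (−2) with roots −2 and 1.
Eigenvectors give P = [[8, −3], [−3, 1]] with P⁻¹ = [[−1, −3], [−3, −8]], and Q = P·diag(−2, 1)·P⁻¹.
Then Q³ = P·diag(−8, 1)·P⁻¹ = [[−64, −3], [24, 1]] · [[−1, −3], [−3, −8]] = [[73, 216], [−27, −80]].

[[73, 216], [−27, −80]]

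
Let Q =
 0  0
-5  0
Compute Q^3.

Q is strictly triangular, hence nilpotent: Q^2 = 0, so Q^3 = 0.

[[0, 0], [0, 0]]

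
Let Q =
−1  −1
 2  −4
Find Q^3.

tr Q = −5 and det Q = 6, so the characteristic polynomial is λ² − (−5)λ + (6) with roots −3 and −2.
Eigenvectors give P = [[−1, 1], [−2, 1]] with P⁻¹ = [[1, −1], [2, −1]], and Q = P·diag(−3, −2)·P⁻¹.
Then Q^3 = P·diag(−27, −8)·P⁻¹ = [[27, −8], [54, −8]] · [[1, −1], [2, −1]] = [[11, −19], [38, −46]].

[[11, −19], [38, −46]]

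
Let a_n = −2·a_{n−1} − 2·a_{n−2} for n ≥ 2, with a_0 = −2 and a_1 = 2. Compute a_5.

With companion matrix Q = [[−2, −2], [1, 0]], [a_n, a_{n−1}]ᵀ = Q·[a_{n−1}, a_{n−2}]ᵀ, so [a_5, a_4]ᵀ = Q⁴·[a_1, a_0]ᵀ.
Q⁴ = [[−4, 0], [0, −4]], giving [a_5, a_4]ᵀ = [[−8], [8]].

−8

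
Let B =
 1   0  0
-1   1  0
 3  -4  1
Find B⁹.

B = I + N where N = [[0, 0, 0], [-1, 0, 0], [3, -4, 0]] is strictly lower-triangular, so N³ = 0.
(I + N)⁹ = I + 9·N + 36·N² = [[1, 0, 0], [-9, 1, 0], [171, -36, 1]].

[[1, 0, 0], [-9, 1, 0], [171, -36, 1]]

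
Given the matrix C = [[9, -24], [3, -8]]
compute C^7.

[[9, -24], [3, -8]]

C² = C (a projection; rank 1, trace 1), so C^7 = C.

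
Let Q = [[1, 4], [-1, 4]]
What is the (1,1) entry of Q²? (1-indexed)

-3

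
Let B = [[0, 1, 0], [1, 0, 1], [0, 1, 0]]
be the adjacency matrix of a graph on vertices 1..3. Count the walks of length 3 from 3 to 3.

0

The number of length-3 walks from vertex 3 to vertex 3 is entry (3,3) of B³, where B is the adjacency matrix.
B² = [[1, 0, 1], [0, 2, 0], [1, 0, 1]]
B³ = [[0, 2, 0], [2, 0, 2], [0, 2, 0]]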